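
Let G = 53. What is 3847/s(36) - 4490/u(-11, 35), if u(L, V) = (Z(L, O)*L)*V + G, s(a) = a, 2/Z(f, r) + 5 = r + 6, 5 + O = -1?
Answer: 23507/276 ≈ 85.170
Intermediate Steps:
O = -6 (O = -5 - 1 = -6)
Z(f, r) = 2/(1 + r) (Z(f, r) = 2/(-5 + (r + 6)) = 2/(-5 + (6 + r)) = 2/(1 + r))
u(L, V) = 53 - 2*L*V/5 (u(L, V) = ((2/(1 - 6))*L)*V + 53 = ((2/(-5))*L)*V + 53 = ((2*(-⅕))*L)*V + 53 = (-2*L/5)*V + 53 = -2*L*V/5 + 53 = 53 - 2*L*V/5)
3847/s(36) - 4490/u(-11, 35) = 3847/36 - 4490/(53 - ⅖*(-11)*35) = 3847*(1/36) - 4490/(53 + 154) = 3847/36 - 4490/207 = 23507/276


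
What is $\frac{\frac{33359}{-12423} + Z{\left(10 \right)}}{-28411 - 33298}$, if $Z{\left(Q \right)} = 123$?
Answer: $- \frac{1494670}{766610907} \approx -0.0019497$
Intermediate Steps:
$\frac{\frac{33359}{-12423} + Z{\left(10 \right)}}{-28411 - 33298} = \frac{\frac{33359}{-12423} + 123}{-28411 - 33298} = \frac{33359 \left(- \frac{1}{12423}\right) + 123}{-61709} = \left(- \frac{33359}{12423} + 123\right) \left(- \frac{1}{61709}\right) = \frac{1494670}{12423} \left(- \frac{1}{61709}\right) = - \frac{1494670}{766610907}$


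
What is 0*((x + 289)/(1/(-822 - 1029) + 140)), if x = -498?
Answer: 0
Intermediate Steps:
0*((x + 289)/(1/(-822 - 1029) + 140)) = 0*((-498 + 289)/(1/(-822 - 1029) + 140)) = 0*(-209/(1/(-1851) + 140)) = 0*(-209/(-1/1851 + 140)) = 0*(-209/259139/1851) = 0*(-209*1851/259139) = 0*(-386859/259139) = 0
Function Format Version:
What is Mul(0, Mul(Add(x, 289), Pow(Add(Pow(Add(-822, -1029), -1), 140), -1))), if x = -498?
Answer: 0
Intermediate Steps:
Mul(0, Mul(Add(x, 289), Pow(Add(Pow(Add(-822, -1029), -1), 140), -1))) = Mul(0, Mul(Add(-498, 289), Pow(Add(Pow(Add(-822, -1029), -1), 140), -1))) = Mul(0, Mul(-209, Pow(Add(Pow(-1851, -1), 140), -1))) = Mul(0, Mul(-209, Pow(Add(Rational(-1, 1851), 140), -1))) = Mul(0, Mul(-209, Pow(Rational(259139, 1851), -1))) = Mul(0, Mul(-209, Rational(1851, 259139))) = Mul(0, Rational(-386859, 259139)) = 0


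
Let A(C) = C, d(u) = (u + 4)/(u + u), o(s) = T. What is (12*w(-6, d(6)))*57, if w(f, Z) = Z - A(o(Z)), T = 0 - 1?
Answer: 1254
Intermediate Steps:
T = -1
o(s) = -1
d(u) = (4 + u)/(2*u) (d(u) = (4 + u)/((2*u)) = (4 + u)*(1/(2*u)) = (4 + u)/(2*u))
w(f, Z) = 1 + Z (w(f, Z) = Z - 1*(-1) = Z + 1 = 1 + Z)
(12*w(-6, d(6)))*57 = (12*(1 + (1/2)*(4 + 6)/6))*57 = (12*(1 + (1/2)*(1/6)*10))*57 = (12*(1 + 5/6))*57 = (12*(11/6))*57 = 22*57 = 1254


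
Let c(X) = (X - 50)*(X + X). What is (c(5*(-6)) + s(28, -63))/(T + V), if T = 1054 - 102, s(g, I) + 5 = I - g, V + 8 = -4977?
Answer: -4704/4033 ≈ -1.1664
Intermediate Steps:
V = -4985 (V = -8 - 4977 = -4985)
s(g, I) = -5 + I - g (s(g, I) = -5 + (I - g) = -5 + I - g)
c(X) = 2*X*(-50 + X) (c(X) = (-50 + X)*(2*X) = 2*X*(-50 + X))
T = 952
(c(5*(-6)) + s(28, -63))/(T + V) = (2*(5*(-6))*(-50 + 5*(-6)) + (-5 - 63 - 1*28))/(952 - 4985) = (2*(-30)*(-50 - 30) + (-5 - 63 - 28))/(-4033) = (2*(-30)*(-80) - 96)*(-1/4033) = (4800 - 96)*(-1/4033) = 4704*(-1/4033) = -4704/4033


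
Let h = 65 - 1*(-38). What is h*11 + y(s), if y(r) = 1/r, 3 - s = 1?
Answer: 2267/2 ≈ 1133.5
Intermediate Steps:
s = 2 (s = 3 - 1*1 = 3 - 1 = 2)
y(r) = 1/r
h = 103 (h = 65 + 38 = 103)
h*11 + y(s) = 103*11 + 1/2 = 1133 + ½ = 2267/2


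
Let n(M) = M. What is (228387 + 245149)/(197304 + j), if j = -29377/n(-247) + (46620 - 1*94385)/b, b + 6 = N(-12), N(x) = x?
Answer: 2105341056/889540325 ≈ 2.3668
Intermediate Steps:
b = -18 (b = -6 - 12 = -18)
j = 12326741/4446 (j = -29377/(-247) + (46620 - 1*94385)/(-18) = -29377*(-1/247) + (46620 - 94385)*(-1/18) = 29377/247 - 47765*(-1/18) = 29377/247 + 47765/18 = 12326741/4446 ≈ 2772.5)
(228387 + 245149)/(197304 + j) = (228387 + 245149)/(197304 + 12326741/4446) = 473536/(889540325/4446) = 473536*(4446/889540325) = 2105341056/889540325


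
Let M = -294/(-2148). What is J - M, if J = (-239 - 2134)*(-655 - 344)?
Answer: 848684417/358 ≈ 2.3706e+6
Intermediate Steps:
J = 2370627 (J = -2373*(-999) = 2370627)
M = 49/358 (M = -294*(-1/2148) = 49/358 ≈ 0.13687)
J - M = 2370627 - 1*49/358 = 2370627 - 49/358 = 848684417/358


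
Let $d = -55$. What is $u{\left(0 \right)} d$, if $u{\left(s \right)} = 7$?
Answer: $-385$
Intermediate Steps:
$u{\left(0 \right)} d = 7 \left(-55\right) = -385$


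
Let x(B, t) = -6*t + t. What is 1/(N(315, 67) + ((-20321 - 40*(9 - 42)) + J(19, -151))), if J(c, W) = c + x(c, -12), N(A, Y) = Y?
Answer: -1/18855 ≈ -5.3036e-5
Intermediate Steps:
x(B, t) = -5*t
J(c, W) = 60 + c (J(c, W) = c - 5*(-12) = c + 60 = 60 + c)
1/(N(315, 67) + ((-20321 - 40*(9 - 42)) + J(19, -151))) = 1/(67 + ((-20321 - 40*(9 - 42)) + (60 + 19))) = 1/(67 + ((-20321 - 40*(-33)) + 79)) = 1/(67 + ((-20321 + 1320) + 79)) = 1/(67 + (-19001 + 79)) = 1/(67 - 18922) = 1/(-18855) = -1/18855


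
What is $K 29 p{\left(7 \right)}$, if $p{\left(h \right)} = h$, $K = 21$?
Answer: $4263$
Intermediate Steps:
$K 29 p{\left(7 \right)} = 21 \cdot 29 \cdot 7 = 609 \cdot 7 = 4263$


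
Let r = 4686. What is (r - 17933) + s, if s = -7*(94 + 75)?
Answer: -14430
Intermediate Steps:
s = -1183 (s = -7*169 = -1183)
(r - 17933) + s = (4686 - 17933) - 1183 = -13247 - 1183 = -14430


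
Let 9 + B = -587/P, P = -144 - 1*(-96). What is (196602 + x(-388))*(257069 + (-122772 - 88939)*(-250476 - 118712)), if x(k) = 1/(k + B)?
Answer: 283807413249403097730/18469 ≈ 1.5367e+16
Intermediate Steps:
P = -48 (P = -144 + 96 = -48)
B = 155/48 (B = -9 - 587/(-48) = -9 - 587*(-1/48) = -9 + 587/48 = 155/48 ≈ 3.2292)
x(k) = 1/(155/48 + k) (x(k) = 1/(k + 155/48) = 1/(155/48 + k))
(196602 + x(-388))*(257069 + (-122772 - 88939)*(-250476 - 118712)) = (196602 + 48/(155 + 48*(-388)))*(257069 + (-122772 - 88939)*(-250476 - 118712)) = (196602 + 48/(155 - 18624))*(257069 - 211711*(-369188)) = (196602 + 48/(-18469))*(257069 + 78161160668) = (196602 + 48*(-1/18469))*78161417737 = (196602 - 48/18469)*78161417737 = (3631042290/18469)*78161417737 = 283807413249403097730/18469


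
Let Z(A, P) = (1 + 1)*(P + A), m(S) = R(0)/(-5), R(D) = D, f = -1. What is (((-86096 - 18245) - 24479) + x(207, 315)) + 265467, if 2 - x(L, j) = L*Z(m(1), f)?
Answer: 137063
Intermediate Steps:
m(S) = 0 (m(S) = 0/(-5) = 0*(-⅕) = 0)
Z(A, P) = 2*A + 2*P (Z(A, P) = 2*(A + P) = 2*A + 2*P)
x(L, j) = 2 + 2*L (x(L, j) = 2 - L*(2*0 + 2*(-1)) = 2 - L*(0 - 2) = 2 - L*(-2) = 2 - (-2)*L = 2 + 2*L)
(((-86096 - 18245) - 24479) + x(207, 315)) + 265467 = (((-86096 - 18245) - 24479) + (2 + 2*207)) + 265467 = ((-104341 - 24479) + (2 + 414)) + 265467 = (-128820 + 416) + 265467 = -128404 + 265467 = 137063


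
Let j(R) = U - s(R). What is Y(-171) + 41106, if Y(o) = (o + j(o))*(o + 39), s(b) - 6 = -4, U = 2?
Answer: 63678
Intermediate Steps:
s(b) = 2 (s(b) = 6 - 4 = 2)
j(R) = 0 (j(R) = 2 - 1*2 = 2 - 2 = 0)
Y(o) = o*(39 + o) (Y(o) = (o + 0)*(o + 39) = o*(39 + o))
Y(-171) + 41106 = -171*(39 - 171) + 41106 = -171*(-132) + 41106 = 22572 + 41106 = 63678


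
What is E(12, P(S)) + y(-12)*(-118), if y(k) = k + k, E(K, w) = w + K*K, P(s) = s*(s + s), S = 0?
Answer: 2976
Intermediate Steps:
P(s) = 2*s² (P(s) = s*(2*s) = 2*s²)
E(K, w) = w + K²
y(k) = 2*k
E(12, P(S)) + y(-12)*(-118) = (2*0² + 12²) + (2*(-12))*(-118) = (2*0 + 144) - 24*(-118) = (0 + 144) + 2832 = 144 + 2832 = 2976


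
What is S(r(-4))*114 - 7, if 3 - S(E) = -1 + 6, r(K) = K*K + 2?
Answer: -235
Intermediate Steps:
r(K) = 2 + K² (r(K) = K² + 2 = 2 + K²)
S(E) = -2 (S(E) = 3 - (-1 + 6) = 3 - 1*5 = 3 - 5 = -2)
S(r(-4))*114 - 7 = -2*114 - 7 = -228 - 7 = -235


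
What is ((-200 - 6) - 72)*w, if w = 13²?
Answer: -46982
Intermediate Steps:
w = 169
((-200 - 6) - 72)*w = ((-200 - 6) - 72)*169 = (-206 - 72)*169 = -278*169 = -46982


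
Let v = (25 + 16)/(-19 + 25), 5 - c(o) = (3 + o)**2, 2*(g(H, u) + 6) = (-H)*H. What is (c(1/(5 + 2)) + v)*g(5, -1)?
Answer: -21275/588 ≈ -36.182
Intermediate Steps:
g(H, u) = -6 - H**2/2 (g(H, u) = -6 + ((-H)*H)/2 = -6 + (-H**2)/2 = -6 - H**2/2)
c(o) = 5 - (3 + o)**2
v = 41/6 ≈ 6.8333
(c(1/(5 + 2)) + v)*g(5, -1) = ((5 - (3 + 1/(5 + 2))**2) + 41/6)*(-6 - 1/2*5**2) = ((5 - (3 + 1/7)**2) + 41/6)*(-6 - 1/2*25) = ((5 - (3 + 1/7)**2) + 41/6)*(-6 - 25/2) = ((5 - (22/7)**2) + 41/6)*(-37/2) = ((5 - 1*484/49) + 41/6)*(-37/2) = ((5 - 484/49) + 41/6)*(-37/2) = (-239/49 + 41/6)*(-37/2) = (575/294)*(-37/2) = -21275/588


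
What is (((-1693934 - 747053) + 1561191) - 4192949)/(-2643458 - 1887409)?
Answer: 1690915/1510289 ≈ 1.1196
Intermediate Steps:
(((-1693934 - 747053) + 1561191) - 4192949)/(-2643458 - 1887409) = ((-2440987 + 1561191) - 4192949)/(-4530867) = (-879796 - 4192949)*(-1/4530867) = -5072745*(-1/4530867) = 1690915/1510289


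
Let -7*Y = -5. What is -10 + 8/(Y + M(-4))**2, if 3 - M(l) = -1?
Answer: -10498/1089 ≈ -9.6400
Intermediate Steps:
Y = 5/7 (Y = -1/7*(-5) = 5/7 ≈ 0.71429)
M(l) = 4 (M(l) = 3 - 1*(-1) = 3 + 1 = 4)
-10 + 8/(Y + M(-4))**2 = -10 + 8/(5/7 + 4)**2 = -10 + 8/(33/7)**2 = -10 + 8/(1089/49) = -10 + (49/1089)*8 = -10 + 392/1089 = -10498/1089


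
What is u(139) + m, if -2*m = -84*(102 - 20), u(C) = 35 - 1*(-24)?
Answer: 3503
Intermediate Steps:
u(C) = 59 (u(C) = 35 + 24 = 59)
m = 3444 (m = -(-42)*(102 - 20) = -(-42)*82 = -½*(-6888) = 3444)
u(139) + m = 59 + 3444 = 3503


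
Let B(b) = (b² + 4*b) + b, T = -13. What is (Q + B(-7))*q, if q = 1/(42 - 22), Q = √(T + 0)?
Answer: 7/10 + I*√13/20 ≈ 0.7 + 0.18028*I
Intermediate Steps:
B(b) = b² + 5*b
Q = I*√13 (Q = √(-13 + 0) = √(-13) = I*√13 ≈ 3.6056*I)
q = 1/20 ≈ 0.050000
(Q + B(-7))*q = (I*√13 - 7*(5 - 7))*(1/20) = (I*√13 - 7*(-2))*(1/20) = (I*√13 + 14)*(1/20) = (14 + I*√13)*(1/20) = 7/10 + I*√13/20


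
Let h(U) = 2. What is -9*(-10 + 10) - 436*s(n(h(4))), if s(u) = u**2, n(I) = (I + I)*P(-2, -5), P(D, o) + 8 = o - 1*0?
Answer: -1178944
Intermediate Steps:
P(D, o) = -8 + o (P(D, o) = -8 + (o - 1*0) = -8 + (o + 0) = -8 + o)
n(I) = -26*I (n(I) = (I + I)*(-8 - 5) = (2*I)*(-13) = -26*I)
-9*(-10 + 10) - 436*s(n(h(4))) = -9*(-10 + 10) - 436*(-26*2)**2 = -9*0 - 436*(-52)**2 = 0 - 436*2704 = 0 - 1178944 = -1178944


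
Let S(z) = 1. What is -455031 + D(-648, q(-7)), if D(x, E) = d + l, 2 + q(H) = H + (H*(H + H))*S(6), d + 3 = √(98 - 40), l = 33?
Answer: -455001 + √58 ≈ -4.5499e+5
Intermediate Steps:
d = -3 + √58 (d = -3 + √(98 - 40) = -3 + √58 ≈ 4.6158)
q(H) = -2 + H + 2*H² (q(H) = -2 + (H + (H*(H + H))*1) = -2 + (H + (H*(2*H))*1) = -2 + (H + (2*H²)*1) = -2 + (H + 2*H²) = -2 + H + 2*H²)
D(x, E) = 30 + √58 (D(x, E) = (-3 + √58) + 33 = 30 + √58)
-455031 + D(-648, q(-7)) = -455031 + (30 + √58) = -455001 + √58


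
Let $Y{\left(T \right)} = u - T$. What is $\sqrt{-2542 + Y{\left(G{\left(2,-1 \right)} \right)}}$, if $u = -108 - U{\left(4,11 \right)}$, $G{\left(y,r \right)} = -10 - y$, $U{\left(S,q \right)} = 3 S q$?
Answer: $i \sqrt{2770} \approx 52.631 i$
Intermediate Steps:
$U{\left(S,q \right)} = 3 S q$
$u = -240$ ($u = -108 - 3 \cdot 4 \cdot 11 = -108 - 132 = -240$)
$Y{\left(T \right)} = -240 - T$
$\sqrt{-2542 + Y{\left(G{\left(2,-1 \right)} \right)}} = \sqrt{-2542 - \left(230 - 2\right)} = \sqrt{-2542 - 228} = \sqrt{-2770} = i \sqrt{2770}$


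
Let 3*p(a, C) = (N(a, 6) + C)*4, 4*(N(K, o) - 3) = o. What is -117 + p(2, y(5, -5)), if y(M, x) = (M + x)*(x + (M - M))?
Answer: -111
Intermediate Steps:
N(K, o) = 3 + o/4
y(M, x) = x*(M + x) (y(M, x) = (M + x)*(x + 0) = (M + x)*x = x*(M + x))
p(a, C) = 6 + 4*C/3 (p(a, C) = (((3 + (¼)*6) + C)*4)/3 = (((3 + 3/2) + C)*4)/3 = ((9/2 + C)*4)/3 = (18 + 4*C)/3 = 6 + 4*C/3)
-117 + p(2, y(5, -5)) = -117 + (6 + 4*(-5*(5 - 5))/3) = -117 + (6 + 4*(-5*0)/3) = -117 + (6 + (4/3)*0) = -117 + (6 + 0) = -117 + 6 = -111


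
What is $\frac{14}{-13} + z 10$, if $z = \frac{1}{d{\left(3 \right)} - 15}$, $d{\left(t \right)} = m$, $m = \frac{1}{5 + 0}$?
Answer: $- \frac{843}{481} \approx -1.7526$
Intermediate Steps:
$m = \frac{1}{5} \approx 0.2$
$d{\left(t \right)} = \frac{1}{5}$
$z = - \frac{5}{74}$ ($z = \frac{1}{\frac{1}{5} - 15} = \frac{1}{- \frac{74}{5}} = - \frac{5}{74} \approx -0.067568$)
$\frac{14}{-13} + z 10 = \frac{14}{-13} - \frac{25}{37} = 14 \left(- \frac{1}{13}\right) - \frac{25}{37} = - \frac{14}{13} - \frac{25}{37} = - \frac{843}{481}$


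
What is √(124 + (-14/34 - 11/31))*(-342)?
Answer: -4104*√237677/527 ≈ -3796.6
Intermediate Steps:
√(124 + (-14/34 - 11/31))*(-342) = √(124 + (-14*1/34 - 11*1/31))*(-342) = √(124 + (-7/17 - 11/31))*(-342) = √(124 - 404/527)*(-342) = √(64944/527)*(-342) = (12*√237677/527)*(-342) = -4104*√237677/527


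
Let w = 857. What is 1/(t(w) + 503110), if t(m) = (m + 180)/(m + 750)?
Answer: 1607/808498807 ≈ 1.9876e-6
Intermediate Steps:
t(m) = (180 + m)/(750 + m)
1/(t(w) + 503110) = 1/((180 + 857)/(750 + 857) + 503110) = 1/(1037/1607 + 503110) = 1/(808498807/1607) = 1607/808498807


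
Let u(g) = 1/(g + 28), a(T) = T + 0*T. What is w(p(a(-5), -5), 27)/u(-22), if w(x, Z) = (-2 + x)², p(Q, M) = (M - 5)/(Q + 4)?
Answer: 384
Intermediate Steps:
a(T) = T (a(T) = T + 0 = T)
p(Q, M) = (-5 + M)/(4 + Q)
u(g) = 1/(28 + g)
w(p(a(-5), -5), 27)/u(-22) = (-2 + (-5 - 5)/(4 - 5))²/(1/(28 - 22)) = (-2 - 10/(-1))²/(1/6) = (-2 - 1*(-10))²/(⅙) = (-2 + 10)²*6 = 8²*6 = 64*6 = 384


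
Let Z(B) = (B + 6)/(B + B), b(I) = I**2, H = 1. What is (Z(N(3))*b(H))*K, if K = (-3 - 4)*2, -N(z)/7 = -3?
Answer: -9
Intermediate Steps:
N(z) = 21 (N(z) = -7*(-3) = 21)
Z(B) = (6 + B)/(2*B) (Z(B) = (6 + B)/((2*B)) = (6 + B)*(1/(2*B)) = (6 + B)/(2*B))
K = -14 (K = -7*2 = -14)
(Z(N(3))*b(H))*K = (((1/2)*(6 + 21)/21)*1**2)*(-14) = (((1/2)*(1/21)*27)*1)*(-14) = ((9/14)*1)*(-14) = (9/14)*(-14) = -9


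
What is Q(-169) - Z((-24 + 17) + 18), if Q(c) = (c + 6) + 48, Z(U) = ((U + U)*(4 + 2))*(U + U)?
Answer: -3019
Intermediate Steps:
Z(U) = 24*U**2 (Z(U) = ((2*U)*6)*(2*U) = (12*U)*(2*U) = 24*U**2)
Q(c) = 54 + c (Q(c) = (6 + c) + 48 = 54 + c)
Q(-169) - Z((-24 + 17) + 18) = (54 - 169) - 24*((-24 + 17) + 18)**2 = -115 - 24*(-7 + 18)**2 = -115 - 24*11**2 = -115 - 24*121 = -115 - 1*2904 = -115 - 2904 = -3019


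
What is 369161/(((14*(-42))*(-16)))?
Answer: 369161/9408 ≈ 39.239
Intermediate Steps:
369161/(((14*(-42))*(-16))) = 369161/((-588*(-16))) = 369161/9408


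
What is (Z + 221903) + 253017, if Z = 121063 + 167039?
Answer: 763022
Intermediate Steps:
Z = 288102
(Z + 221903) + 253017 = (288102 + 221903) + 253017 = 510005 + 253017 = 763022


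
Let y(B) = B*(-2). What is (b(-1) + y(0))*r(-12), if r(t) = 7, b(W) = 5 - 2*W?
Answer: 49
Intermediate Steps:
y(B) = -2*B
(b(-1) + y(0))*r(-12) = ((5 - 2*(-1)) - 2*0)*7 = ((5 + 2) + 0)*7 = (7 + 0)*7 = 7*7 = 49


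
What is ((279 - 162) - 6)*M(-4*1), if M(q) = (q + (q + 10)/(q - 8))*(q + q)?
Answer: 3996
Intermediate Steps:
M(q) = 2*q*(q + (10 + q)/(-8 + q)) (M(q) = (q + (10 + q)/(-8 + q))*(2*q) = 2*q*(q + (10 + q)/(-8 + q)))
((279 - 162) - 6)*M(-4*1) = ((279 - 162) - 6)*(2*(-4*1)*(10 + (-4*1)² - (-28))/(-8 - 4*1)) = (117 - 6)*(2*(-4)*(10 + (-4)² - 7*(-4))/(-8 - 4)) = 111*(2*(-4)*(10 + 16 + 28)/(-12)) = 111*(2*(-4)*(-1/12)*54) = 111*36 = 3996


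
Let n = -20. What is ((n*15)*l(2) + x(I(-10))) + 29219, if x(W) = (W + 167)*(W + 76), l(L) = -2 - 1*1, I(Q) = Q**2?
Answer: 77111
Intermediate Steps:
l(L) = -3 (l(L) = -2 - 1 = -3)
x(W) = (76 + W)*(167 + W) (x(W) = (167 + W)*(76 + W) = (76 + W)*(167 + W))
((n*15)*l(2) + x(I(-10))) + 29219 = (-20*15*(-3) + (12692 + ((-10)**2)**2 + 243*(-10)**2)) + 29219 = (-300*(-3) + (12692 + 100**2 + 243*100)) + 29219 = (900 + (12692 + 10000 + 24300)) + 29219 = (900 + 46992) + 29219 = 47892 + 29219 = 77111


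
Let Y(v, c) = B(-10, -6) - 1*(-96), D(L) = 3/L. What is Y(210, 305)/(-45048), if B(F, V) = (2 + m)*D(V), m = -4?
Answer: -97/45048 ≈ -0.0021533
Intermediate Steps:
B(F, V) = -6/V (B(F, V) = (2 - 4)*(3/V) = -6/V)
Y(v, c) = 97 (Y(v, c) = -6/(-6) - 1*(-96) = -6*(-1/6) + 96 = 1 + 96 = 97)
Y(210, 305)/(-45048) = 97/(-45048) = 97*(-1/45048) = -97/45048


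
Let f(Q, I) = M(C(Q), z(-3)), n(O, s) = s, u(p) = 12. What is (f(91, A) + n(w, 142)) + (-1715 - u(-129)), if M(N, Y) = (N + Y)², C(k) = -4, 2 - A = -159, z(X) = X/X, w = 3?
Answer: -1576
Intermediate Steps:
z(X) = 1
A = 161 (A = 2 - 1*(-159) = 2 + 159 = 161)
f(Q, I) = 9 (f(Q, I) = (-4 + 1)² = (-3)² = 9)
(f(91, A) + n(w, 142)) + (-1715 - u(-129)) = (9 + 142) + (-1715 - 1*12) = 151 + (-1715 - 12) = 151 - 1727 = -1576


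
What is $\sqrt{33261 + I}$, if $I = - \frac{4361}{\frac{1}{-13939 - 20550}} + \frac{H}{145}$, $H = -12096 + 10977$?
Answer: $\frac{\sqrt{3162996422495}}{145} \approx 12265.0$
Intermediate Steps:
$H = -1119$
$I = \frac{21808945586}{145}$ ($I = - \frac{4361}{\frac{1}{-13939 - 20550}} - \frac{1119}{145} = - \frac{4361}{\frac{1}{-34489}} - \frac{1119}{145} = - \frac{4361}{- \frac{1}{34489}} - \frac{1119}{145} = \left(-4361\right) \left(-34489\right) - \frac{1119}{145} = 150406529 - \frac{1119}{145} = \frac{21808945586}{145} \approx 1.5041 \cdot 10^{8}$)
$\sqrt{33261 + I} = \sqrt{33261 + \frac{21808945586}{145}} = \sqrt{\frac{21813768431}{145}} = \frac{\sqrt{3162996422495}}{145}$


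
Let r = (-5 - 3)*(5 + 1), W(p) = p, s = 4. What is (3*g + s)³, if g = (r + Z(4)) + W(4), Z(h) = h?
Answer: -1560896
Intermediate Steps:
r = -48 (r = -8*6 = -48)
g = -40 (g = (-48 + 4) + 4 = -44 + 4 = -40)
(3*g + s)³ = (3*(-40) + 4)³ = (-120 + 4)³ = (-116)³ = -1560896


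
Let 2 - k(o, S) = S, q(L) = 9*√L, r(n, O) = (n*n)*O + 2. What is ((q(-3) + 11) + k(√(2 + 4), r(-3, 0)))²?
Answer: -122 + 198*I*√3 ≈ -122.0 + 342.95*I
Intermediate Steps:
r(n, O) = 2 + O*n² (r(n, O) = n²*O + 2 = O*n² + 2 = 2 + O*n²)
k(o, S) = 2 - S
((q(-3) + 11) + k(√(2 + 4), r(-3, 0)))² = ((9*√(-3) + 11) + (2 - (2 + 0*(-3)²)))² = ((9*(I*√3) + 11) + (2 - (2 + 0*9)))² = ((9*I*√3 + 11) + (2 - (2 + 0)))² = ((11 + 9*I*√3) + (2 - 1*2))² = ((11 + 9*I*√3) + (2 - 2))² = ((11 + 9*I*√3) + 0)² = (11 + 9*I*√3)²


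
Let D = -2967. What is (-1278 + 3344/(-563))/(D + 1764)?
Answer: 722858/677289 ≈ 1.0673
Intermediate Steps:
(-1278 + 3344/(-563))/(D + 1764) = (-1278 + 3344/(-563))/(-2967 + 1764) = (-1278 + 3344*(-1/563))/(-1203) = (-1278 - 3344/563)*(-1/1203) = -722858/563*(-1/1203) = 722858/677289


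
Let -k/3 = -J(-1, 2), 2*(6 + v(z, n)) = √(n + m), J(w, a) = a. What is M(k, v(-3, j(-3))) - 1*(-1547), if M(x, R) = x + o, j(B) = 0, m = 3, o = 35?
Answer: 1588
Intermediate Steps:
v(z, n) = -6 + √(3 + n)/2 (v(z, n) = -6 + √(n + 3)/2 = -6 + √(3 + n)/2)
k = 6 (k = -(-3)*2 = -3*(-2) = 6)
M(x, R) = 35 + x (M(x, R) = x + 35 = 35 + x)
M(k, v(-3, j(-3))) - 1*(-1547) = (35 + 6) - 1*(-1547) = 41 + 1547 = 1588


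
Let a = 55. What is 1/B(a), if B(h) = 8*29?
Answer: 1/232 ≈ 0.0043103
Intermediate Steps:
B(h) = 232
1/B(a) = 1/232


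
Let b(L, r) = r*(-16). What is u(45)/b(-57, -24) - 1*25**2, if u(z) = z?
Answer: -79985/128 ≈ -624.88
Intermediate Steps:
b(L, r) = -16*r
u(45)/b(-57, -24) - 1*25**2 = 45/((-16*(-24))) - 1*25**2 = 45/384 - 1*625 = 45*(1/384) - 625 = 15/128 - 625 = -79985/128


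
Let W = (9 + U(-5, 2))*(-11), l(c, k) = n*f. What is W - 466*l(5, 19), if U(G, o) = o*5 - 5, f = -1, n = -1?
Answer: -620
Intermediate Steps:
U(G, o) = -5 + 5*o (U(G, o) = 5*o - 5 = -5 + 5*o)
l(c, k) = 1 (l(c, k) = -1*(-1) = 1)
W = -154 (W = (9 + (-5 + 5*2))*(-11) = (9 + (-5 + 10))*(-11) = (9 + 5)*(-11) = 14*(-11) = -154)
W - 466*l(5, 19) = -154 - 466*1 = -154 - 466 = -620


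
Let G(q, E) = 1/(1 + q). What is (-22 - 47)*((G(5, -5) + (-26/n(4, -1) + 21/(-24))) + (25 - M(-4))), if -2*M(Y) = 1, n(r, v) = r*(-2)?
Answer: -15479/8 ≈ -1934.9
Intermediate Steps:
n(r, v) = -2*r
M(Y) = -1/2 (M(Y) = -1/2*1 = -1/2)
(-22 - 47)*((G(5, -5) + (-26/n(4, -1) + 21/(-24))) + (25 - M(-4))) = (-22 - 47)*((1/(1 + 5) + (-26/((-2*4)) + 21/(-24))) + (25 - 1*(-1/2))) = -69*((1/6 + (-26/(-8) + 21*(-1/24))) + (25 + 1/2)) = -69*((1/6 + (-26*(-1/8) - 7/8)) + 51/2) = -69*((1/6 + (13/4 - 7/8)) + 51/2) = -69*((1/6 + 19/8) + 51/2) = -69*(61/24 + 51/2) = -69*673/24 = -15479/8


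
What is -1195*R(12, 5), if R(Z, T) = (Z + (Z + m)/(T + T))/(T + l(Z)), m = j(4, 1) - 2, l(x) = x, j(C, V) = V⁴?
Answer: -31309/34 ≈ -920.85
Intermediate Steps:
m = -1 (m = 1⁴ - 2 = 1 - 2 = -1)
R(Z, T) = (Z + (-1 + Z)/(2*T))/(T + Z) (R(Z, T) = (Z + (Z - 1)/(T + T))/(T + Z) = (Z + (-1 + Z)/((2*T)))/(T + Z) = (Z + (-1 + Z)*(1/(2*T)))/(T + Z) = (Z + (-1 + Z)/(2*T))/(T + Z))
-1195*R(12, 5) = -1195*(-1 + 12 + 2*5*12)/(2*5*(5 + 12)) = -1195*(-1 + 12 + 120)/(2*5*17) = -1195*131/(2*5*17) = -1195*131/170 = -31309/34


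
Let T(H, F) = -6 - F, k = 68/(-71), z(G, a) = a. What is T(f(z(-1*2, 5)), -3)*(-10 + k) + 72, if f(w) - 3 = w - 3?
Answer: 7446/71 ≈ 104.87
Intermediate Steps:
f(w) = w (f(w) = 3 + (w - 3) = 3 + (-3 + w) = w)
k = -68/71 (k = 68*(-1/71) = -68/71 ≈ -0.95775)
T(f(z(-1*2, 5)), -3)*(-10 + k) + 72 = (-6 - 1*(-3))*(-10 - 68/71) + 72 = (-6 + 3)*(-778/71) + 72 = -3*(-778/71) + 72 = 2334/71 + 72 = 7446/71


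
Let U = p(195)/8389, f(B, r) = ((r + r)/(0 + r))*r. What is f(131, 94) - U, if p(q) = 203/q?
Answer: 307540537/1635855 ≈ 188.00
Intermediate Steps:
f(B, r) = 2*r (f(B, r) = ((2*r)/r)*r = 2*r)
U = 203/1635855 (U = (203/195)/8389 = (203*(1/195))*(1/8389) = (203/195)*(1/8389) = 203/1635855 ≈ 0.00012409)
f(131, 94) - U = 2*94 - 1*203/1635855 = 188 - 203/1635855 = 307540537/1635855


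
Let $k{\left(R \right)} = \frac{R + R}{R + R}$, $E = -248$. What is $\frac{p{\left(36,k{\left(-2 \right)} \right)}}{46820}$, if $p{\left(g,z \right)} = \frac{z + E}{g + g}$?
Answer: $- \frac{247}{3371040} \approx -7.3271 \cdot 10^{-5}$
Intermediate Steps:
$k{\left(R \right)} = 1$ ($k{\left(R \right)} = \frac{2 R}{2 R} = 2 R \frac{1}{2 R} = 1$)
$p{\left(g,z \right)} = \frac{-248 + z}{2 g}$ ($p{\left(g,z \right)} = \frac{z - 248}{g + g} = \frac{-248 + z}{2 g}$)
$\frac{p{\left(36,k{\left(-2 \right)} \right)}}{46820} = \frac{\frac{1}{2} \cdot \frac{1}{36} \left(-248 + 1\right)}{46820} = \frac{1}{2} \cdot \frac{1}{36} \left(-247\right) \frac{1}{46820} = \left(- \frac{247}{72}\right) \frac{1}{46820} = - \frac{247}{3371040}$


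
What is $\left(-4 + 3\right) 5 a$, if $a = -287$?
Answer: $1435$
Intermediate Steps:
$\left(-4 + 3\right) 5 a = \left(-4 + 3\right) 5 \left(-287\right) = \left(-1\right) 5 \left(-287\right) = \left(-5\right) \left(-287\right) = 1435$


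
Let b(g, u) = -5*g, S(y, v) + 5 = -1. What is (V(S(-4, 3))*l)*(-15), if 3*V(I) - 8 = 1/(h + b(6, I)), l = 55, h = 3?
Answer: -59125/27 ≈ -2189.8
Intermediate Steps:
S(y, v) = -6 (S(y, v) = -5 - 1 = -6)
V(I) = 215/81 (V(I) = 8/3 + 1/(3*(3 - 5*6)) = 8/3 + 1/(3*(3 - 30)) = 8/3 + (⅓)/(-27) = 8/3 + (⅓)*(-1/27) = 8/3 - 1/81 = 215/81)
(V(S(-4, 3))*l)*(-15) = ((215/81)*55)*(-15) = (11825/81)*(-15) = -59125/27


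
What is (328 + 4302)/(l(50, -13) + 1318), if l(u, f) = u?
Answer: 2315/684 ≈ 3.3845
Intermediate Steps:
(328 + 4302)/(l(50, -13) + 1318) = (328 + 4302)/(50 + 1318) = 4630/1368 = 4630*(1/1368) = 2315/684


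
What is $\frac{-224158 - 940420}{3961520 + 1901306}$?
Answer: $- \frac{582289}{2931413} \approx -0.19864$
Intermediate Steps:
$\frac{-224158 - 940420}{3961520 + 1901306} = - \frac{1164578}{5862826} = \left(-1164578\right) \frac{1}{5862826} = - \frac{582289}{2931413}$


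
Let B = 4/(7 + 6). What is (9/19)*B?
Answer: 36/247 ≈ 0.14575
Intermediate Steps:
B = 4/13 ≈ 0.30769
(9/19)*B = (9/19)*(4/13) = 36/247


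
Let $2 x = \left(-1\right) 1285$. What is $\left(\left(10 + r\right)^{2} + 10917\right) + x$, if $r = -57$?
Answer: $\frac{24967}{2} \approx 12484.0$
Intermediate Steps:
$x = - \frac{1285}{2}$ ($x = \frac{\left(-1\right) 1285}{2} = \frac{1}{2} \left(-1285\right) = - \frac{1285}{2} \approx -642.5$)
$\left(\left(10 + r\right)^{2} + 10917\right) + x = \left(\left(10 - 57\right)^{2} + 10917\right) - \frac{1285}{2} = \left(\left(-47\right)^{2} + 10917\right) - \frac{1285}{2} = \left(2209 + 10917\right) - \frac{1285}{2} = 13126 - \frac{1285}{2} = \frac{24967}{2}$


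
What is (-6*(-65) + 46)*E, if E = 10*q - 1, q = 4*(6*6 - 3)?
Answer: 575084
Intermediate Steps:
q = 132 (q = 4*(36 - 3) = 4*33 = 132)
E = 1319 (E = 10*132 - 1 = 1320 - 1 = 1319)
(-6*(-65) + 46)*E = (-6*(-65) + 46)*1319 = (390 + 46)*1319 = 436*1319 = 575084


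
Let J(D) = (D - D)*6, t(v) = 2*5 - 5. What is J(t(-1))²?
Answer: 0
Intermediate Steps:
t(v) = 5 (t(v) = 10 - 5 = 5)
J(D) = 0 (J(D) = 0*6 = 0)
J(t(-1))² = 0² = 0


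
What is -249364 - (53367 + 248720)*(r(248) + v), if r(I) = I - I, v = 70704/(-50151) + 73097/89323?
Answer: -105549647645519/1493212591 ≈ -70686.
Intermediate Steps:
v = -883201915/1493212591 (v = 70704*(-1/50151) + 73097*(1/89323) = -23568/16717 + 73097/89323 = -883201915/1493212591 ≈ -0.59148)
r(I) = 0
-249364 - (53367 + 248720)*(r(248) + v) = -249364 - (53367 + 248720)*(0 - 883201915/1493212591) = -249364 - 302087*(-883201915)/1493212591 = -249364 - 1*(-266803816896605/1493212591) = -249364 + 266803816896605/1493212591 = -105549647645519/1493212591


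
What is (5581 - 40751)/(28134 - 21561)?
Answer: -35170/6573 ≈ -5.3507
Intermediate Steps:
(5581 - 40751)/(28134 - 21561) = -35170/6573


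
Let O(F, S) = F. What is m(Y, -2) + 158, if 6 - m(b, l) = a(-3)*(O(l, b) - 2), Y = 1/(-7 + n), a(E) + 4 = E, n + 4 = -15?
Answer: 136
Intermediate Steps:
n = -19 (n = -4 - 15 = -19)
a(E) = -4 + E
Y = -1/26 (Y = 1/(-7 - 19) = 1/(-26) = -1/26 ≈ -0.038462)
m(b, l) = -8 + 7*l (m(b, l) = 6 - (-4 - 3)*(l - 2) = 6 - (-7)*(-2 + l) = 6 - (14 - 7*l) = 6 + (-14 + 7*l) = -8 + 7*l)
m(Y, -2) + 158 = (-8 + 7*(-2)) + 158 = (-8 - 14) + 158 = -22 + 158 = 136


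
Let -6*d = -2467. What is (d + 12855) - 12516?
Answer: 4501/6 ≈ 750.17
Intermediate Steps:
d = 2467/6 (d = -⅙*(-2467) = 2467/6 ≈ 411.17)
(d + 12855) - 12516 = (2467/6 + 12855) - 12516 = 79597/6 - 12516 = 4501/6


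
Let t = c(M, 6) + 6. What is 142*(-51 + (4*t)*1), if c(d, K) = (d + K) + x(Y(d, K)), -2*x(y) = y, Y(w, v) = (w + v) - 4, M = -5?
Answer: -2414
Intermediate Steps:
Y(w, v) = -4 + v + w (Y(w, v) = (v + w) - 4 = -4 + v + w)
x(y) = -y/2
c(d, K) = 2 + K/2 + d/2 (c(d, K) = (d + K) - (-4 + K + d)/2 = (K + d) + (2 - K/2 - d/2) = 2 + K/2 + d/2)
t = 17/2 (t = (2 + (½)*6 + (½)*(-5)) + 6 = (2 + 3 - 5/2) + 6 = 5/2 + 6 = 17/2 ≈ 8.5000)
142*(-51 + (4*t)*1) = 142*(-51 + (4*(17/2))*1) = 142*(-51 + 34*1) = 142*(-51 + 34) = 142*(-17) = -2414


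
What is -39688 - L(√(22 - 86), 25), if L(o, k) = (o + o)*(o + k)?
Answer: -39560 - 400*I ≈ -39560.0 - 400.0*I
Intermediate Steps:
L(o, k) = 2*o*(k + o) (L(o, k) = (2*o)*(k + o) = 2*o*(k + o))
-39688 - L(√(22 - 86), 25) = -39688 - 2*√(22 - 86)*(25 + √(22 - 86)) = -39688 - 2*√(-64)*(25 + √(-64)) = -39688 - 2*8*I*(25 + 8*I) = -39688 - 16*I*(25 + 8*I)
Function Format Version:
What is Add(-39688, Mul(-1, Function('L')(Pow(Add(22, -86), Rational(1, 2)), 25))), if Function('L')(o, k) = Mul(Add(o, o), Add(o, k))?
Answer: Add(-39560, Mul(-400, I)) ≈ Add(-39560., Mul(-400.00, I))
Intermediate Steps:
Function('L')(o, k) = Mul(2, o, Add(k, o)) (Function('L')(o, k) = Mul(Mul(2, o), Add(k, o)) = Mul(2, o, Add(k, o)))
Add(-39688, Mul(-1, Function('L')(Pow(Add(22, -86), Rational(1, 2)), 25))) = Add(-39688, Mul(-1, Mul(2, Pow(Add(22, -86), Rational(1, 2)), Add(25, Pow(Add(22, -86), Rational(1, 2)))))) = Add(-39688, Mul(-1, Mul(2, Pow(-64, Rational(1, 2)), Add(25, Pow(-64, Rational(1, 2)))))) = Add(-39688, Mul(-1, Mul(2, Mul(8, I), Add(25, Mul(8, I))))) = Add(-39688, Mul(-1, Mul(16, I, Add(25, Mul(8, I))))) = Add(-39688, Mul(-16, I, Add(25, Mul(8, I))))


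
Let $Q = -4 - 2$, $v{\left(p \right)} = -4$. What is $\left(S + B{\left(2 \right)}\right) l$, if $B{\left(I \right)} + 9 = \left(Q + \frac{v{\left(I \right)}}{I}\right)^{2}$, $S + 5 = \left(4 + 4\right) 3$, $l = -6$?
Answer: $-444$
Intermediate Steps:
$Q = -6$ ($Q = -4 - 2 = -6$)
$S = 19$ ($S = -5 + \left(4 + 4\right) 3 = -5 + 8 \cdot 3 = -5 + 24 = 19$)
$B{\left(I \right)} = -9 + \left(-6 - \frac{4}{I}\right)^{2}$
$\left(S + B{\left(2 \right)}\right) l = \left(19 + \left(27 + \frac{16}{4} + \frac{48}{2}\right)\right) \left(-6\right) = \left(19 + \left(27 + 16 \cdot \frac{1}{4} + 48 \cdot \frac{1}{2}\right)\right) \left(-6\right) = \left(19 + \left(27 + 4 + 24\right)\right) \left(-6\right) = \left(19 + 55\right) \left(-6\right) = 74 \left(-6\right) = -444$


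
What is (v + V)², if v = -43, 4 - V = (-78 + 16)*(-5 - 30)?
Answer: 4879681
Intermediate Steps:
V = -2166 (V = 4 - (-78 + 16)*(-5 - 30) = 4 - (-62)*(-35) = 4 - 1*2170 = 4 - 2170 = -2166)
(v + V)² = (-43 - 2166)² = (-2209)² = 4879681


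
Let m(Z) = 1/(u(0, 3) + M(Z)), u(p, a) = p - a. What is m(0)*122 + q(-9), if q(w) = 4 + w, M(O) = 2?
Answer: -127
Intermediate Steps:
m(Z) = -1 (m(Z) = 1/((0 - 1*3) + 2) = 1/((0 - 3) + 2) = 1/(-3 + 2) = 1/(-1) = -1)
m(0)*122 + q(-9) = -1*122 + (4 - 9) = -122 - 5 = -127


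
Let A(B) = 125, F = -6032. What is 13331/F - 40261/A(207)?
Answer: -244520727/754000 ≈ -324.30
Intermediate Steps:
13331/F - 40261/A(207) = 13331/(-6032) - 40261/125 = 13331*(-1/6032) - 40261*1/125 = -13331/6032 - 40261/125 = -244520727/754000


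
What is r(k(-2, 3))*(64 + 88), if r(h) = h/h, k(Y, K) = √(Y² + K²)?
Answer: 152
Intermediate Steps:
k(Y, K) = √(K² + Y²)
r(h) = 1
r(k(-2, 3))*(64 + 88) = 1*(64 + 88) = 1*152 = 152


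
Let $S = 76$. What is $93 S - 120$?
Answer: $6948$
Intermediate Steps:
$93 S - 120 = 93 \cdot 76 - 120 = 7068 - 120 = 6948$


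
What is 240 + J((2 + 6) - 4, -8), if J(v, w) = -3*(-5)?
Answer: 255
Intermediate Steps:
J(v, w) = 15
240 + J((2 + 6) - 4, -8) = 240 + 15 = 255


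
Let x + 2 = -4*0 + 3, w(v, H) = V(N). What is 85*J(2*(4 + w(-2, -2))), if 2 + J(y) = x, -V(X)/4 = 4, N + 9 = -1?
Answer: -85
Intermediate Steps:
N = -10 (N = -9 - 1 = -10)
V(X) = -16 (V(X) = -4*4 = -16)
w(v, H) = -16
x = 1 (x = -2 + (-4*0 + 3) = -2 + (0 + 3) = -2 + 3 = 1)
J(y) = -1 (J(y) = -2 + 1 = -1)
85*J(2*(4 + w(-2, -2))) = 85*(-1) = -85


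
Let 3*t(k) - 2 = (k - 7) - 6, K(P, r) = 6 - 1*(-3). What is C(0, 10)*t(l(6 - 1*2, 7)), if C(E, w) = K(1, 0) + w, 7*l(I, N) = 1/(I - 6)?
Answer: -2945/42 ≈ -70.119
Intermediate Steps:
l(I, N) = 1/(7*(-6 + I)) (l(I, N) = 1/(7*(I - 6)) = 1/(7*(-6 + I)))
K(P, r) = 9 (K(P, r) = 6 + 3 = 9)
C(E, w) = 9 + w
t(k) = -11/3 + k/3 (t(k) = 2/3 + ((k - 7) - 6)/3 = 2/3 + ((-7 + k) - 6)/3 = 2/3 + (-13 + k)/3 = 2/3 + (-13/3 + k/3) = -11/3 + k/3)
C(0, 10)*t(l(6 - 1*2, 7)) = (9 + 10)*(-11/3 + (1/(7*(-6 + (6 - 1*2))))/3) = 19*(-11/3 + (1/(7*(-6 + (6 - 2))))/3) = 19*(-11/3 + (1/(7*(-6 + 4)))/3) = 19*(-11/3 + ((1/7)/(-2))/3) = 19*(-11/3 + ((1/7)*(-1/2))/3) = 19*(-11/3 + (1/3)*(-1/14)) = 19*(-11/3 - 1/42) = 19*(-155/42) = -2945/42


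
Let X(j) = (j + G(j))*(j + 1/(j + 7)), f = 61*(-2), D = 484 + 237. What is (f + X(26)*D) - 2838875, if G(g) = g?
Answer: -61481273/33 ≈ -1.8631e+6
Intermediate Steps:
D = 721
f = -122
X(j) = 2*j*(j + 1/(7 + j)) (X(j) = (j + j)*(j + 1/(j + 7)) = (2*j)*(j + 1/(7 + j)) = 2*j*(j + 1/(7 + j)))
(f + X(26)*D) - 2838875 = (-122 + (2*26*(1 + 26**2 + 7*26)/(7 + 26))*721) - 2838875 = (-122 + (2*26*(1 + 676 + 182)/33)*721) - 2838875 = (-122 + (2*26*(1/33)*859)*721) - 2838875 = (-122 + (44668/33)*721) - 2838875 = (-122 + 32205628/33) - 2838875 = 32201602/33 - 2838875 = -61481273/33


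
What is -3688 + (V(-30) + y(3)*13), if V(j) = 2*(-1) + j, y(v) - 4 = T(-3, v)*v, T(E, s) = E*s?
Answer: -4019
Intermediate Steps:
y(v) = 4 - 3*v² (y(v) = 4 + (-3*v)*v = 4 - 3*v²)
V(j) = -2 + j
-3688 + (V(-30) + y(3)*13) = -3688 + ((-2 - 30) + (4 - 3*3²)*13) = -3688 + (-32 + (4 - 3*9)*13) = -3688 + (-32 + (4 - 27)*13) = -3688 + (-32 - 23*13) = -3688 + (-32 - 299) = -3688 - 331 = -4019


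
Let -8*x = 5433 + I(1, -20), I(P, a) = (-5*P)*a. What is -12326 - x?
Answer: -93075/8 ≈ -11634.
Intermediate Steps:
I(P, a) = -5*P*a
x = -5533/8 (x = -(5433 - 5*1*(-20))/8 = -(5433 + 100)/8 = -1/8*5533 = -5533/8 ≈ -691.63)
-12326 - x = -12326 - 1*(-5533/8) = -12326 + 5533/8 = -93075/8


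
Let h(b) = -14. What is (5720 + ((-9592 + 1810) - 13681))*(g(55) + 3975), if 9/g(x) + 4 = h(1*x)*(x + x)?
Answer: -96620946513/1544 ≈ -6.2578e+7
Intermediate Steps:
g(x) = 9/(-4 - 28*x) (g(x) = 9/(-4 - 14*(x + x)) = 9/(-4 - 28*x))
(5720 + ((-9592 + 1810) - 13681))*(g(55) + 3975) = (5720 + ((-9592 + 1810) - 13681))*(9/(4*(-1 - 7*55)) + 3975) = (5720 + (-7782 - 13681))*(9/(4*(-1 - 385)) + 3975) = (5720 - 21463)*((9/4)/(-386) + 3975) = -15743*((9/4)*(-1/386) + 3975) = -15743*(-9/1544 + 3975) = -15743*6137391/1544 = -96620946513/1544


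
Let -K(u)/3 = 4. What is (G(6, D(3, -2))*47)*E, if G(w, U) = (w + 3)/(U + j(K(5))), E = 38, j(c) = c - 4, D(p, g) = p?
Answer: -16074/13 ≈ -1236.5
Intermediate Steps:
K(u) = -12 (K(u) = -3*4 = -12)
j(c) = -4 + c
G(w, U) = (3 + w)/(-16 + U) (G(w, U) = (w + 3)/(U + (-4 - 12)) = (3 + w)/(U - 16) = (3 + w)/(-16 + U))
(G(6, D(3, -2))*47)*E = (((3 + 6)/(-16 + 3))*47)*38 = ((9/(-13))*47)*38 = (-1/13*9*47)*38 = -9/13*47*38 = -423/13*38 = -16074/13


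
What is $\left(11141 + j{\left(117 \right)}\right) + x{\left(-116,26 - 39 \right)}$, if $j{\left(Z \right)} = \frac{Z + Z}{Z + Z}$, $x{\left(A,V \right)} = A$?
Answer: $11026$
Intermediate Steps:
$j{\left(Z \right)} = 1$ ($j{\left(Z \right)} = \frac{2 Z}{2 Z} = 2 Z \frac{1}{2 Z} = 1$)
$\left(11141 + j{\left(117 \right)}\right) + x{\left(-116,26 - 39 \right)} = \left(11141 + 1\right) - 116 = 11142 - 116 = 11026$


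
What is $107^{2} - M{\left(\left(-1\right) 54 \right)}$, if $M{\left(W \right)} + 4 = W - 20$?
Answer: $11527$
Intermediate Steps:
$M{\left(W \right)} = -24 + W$ ($M{\left(W \right)} = -4 + \left(W - 20\right) = -4 + \left(-20 + W\right) = -24 + W$)
$107^{2} - M{\left(\left(-1\right) 54 \right)} = 107^{2} - \left(-24 - 54\right) = 11449 - \left(-24 - 54\right) = 11449 - -78 = 11449 + 78 = 11527$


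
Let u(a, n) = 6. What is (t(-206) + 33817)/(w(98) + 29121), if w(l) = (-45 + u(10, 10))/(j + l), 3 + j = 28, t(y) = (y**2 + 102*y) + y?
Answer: 2256435/1193948 ≈ 1.8899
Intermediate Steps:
t(y) = y**2 + 103*y
j = 25 (j = -3 + 28 = 25)
w(l) = -39/(25 + l) (w(l) = (-45 + 6)/(25 + l) = -39/(25 + l))
(t(-206) + 33817)/(w(98) + 29121) = (-206*(103 - 206) + 33817)/(-39/(25 + 98) + 29121) = (-206*(-103) + 33817)/(-39/123 + 29121) = (21218 + 33817)/(-39*1/123 + 29121) = 55035/(-13/41 + 29121) = 55035/(1193948/41) = 55035*(41/1193948) = 2256435/1193948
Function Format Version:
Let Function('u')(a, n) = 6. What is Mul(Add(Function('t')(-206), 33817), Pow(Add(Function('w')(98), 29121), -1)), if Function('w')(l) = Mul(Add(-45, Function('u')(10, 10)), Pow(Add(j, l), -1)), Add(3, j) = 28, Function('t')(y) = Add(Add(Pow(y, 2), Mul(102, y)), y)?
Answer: Rational(2256435, 1193948) ≈ 1.8899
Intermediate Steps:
Function('t')(y) = Add(Pow(y, 2), Mul(103, y))
j = 25 (j = Add(-3, 28) = 25)
Function('w')(l) = Mul(-39, Pow(Add(25, l), -1)) (Function('w')(l) = Mul(Add(-45, 6), Pow(Add(25, l), -1)) = Mul(-39, Pow(Add(25, l), -1)))
Mul(Add(Function('t')(-206), 33817), Pow(Add(Function('w')(98), 29121), -1)) = Mul(Add(Mul(-206, Add(103, -206)), 33817), Pow(Add(Mul(-39, Pow(Add(25, 98), -1)), 29121), -1)) = Mul(Add(Mul(-206, -103), 33817), Pow(Add(Mul(-39, Pow(123, -1)), 29121), -1)) = Mul(Add(21218, 33817), Pow(Add(Mul(-39, Rational(1, 123)), 29121), -1)) = Mul(55035, Pow(Add(Rational(-13, 41), 29121), -1)) = Mul(55035, Pow(Rational(1193948, 41), -1)) = Mul(55035, Rational(41, 1193948)) = Rational(2256435, 1193948)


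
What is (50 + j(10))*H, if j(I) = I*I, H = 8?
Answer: 1200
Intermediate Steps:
j(I) = I**2
(50 + j(10))*H = (50 + 10**2)*8 = (50 + 100)*8 = 150*8 = 1200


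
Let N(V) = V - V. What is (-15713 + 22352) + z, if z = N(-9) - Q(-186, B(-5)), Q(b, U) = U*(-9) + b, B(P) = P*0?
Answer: 6825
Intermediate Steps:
N(V) = 0
B(P) = 0
Q(b, U) = b - 9*U (Q(b, U) = -9*U + b = b - 9*U)
z = 186 (z = 0 - (-186 - 9*0) = 0 - (-186 + 0) = 0 - 1*(-186) = 0 + 186 = 186)
(-15713 + 22352) + z = (-15713 + 22352) + 186 = 6639 + 186 = 6825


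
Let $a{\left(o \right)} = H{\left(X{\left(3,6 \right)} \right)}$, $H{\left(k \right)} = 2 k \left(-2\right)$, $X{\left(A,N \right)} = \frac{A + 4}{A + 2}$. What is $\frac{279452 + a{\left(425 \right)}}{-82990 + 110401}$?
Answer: $\frac{465744}{45685} \approx 10.195$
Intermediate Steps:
$X{\left(A,N \right)} = \frac{4 + A}{2 + A}$
$H{\left(k \right)} = - 4 k$
$a{\left(o \right)} = - \frac{28}{5}$ ($a{\left(o \right)} = - 4 \frac{4 + 3}{2 + 3} = - 4 \cdot \frac{1}{5} \cdot 7 = \left(-4\right) \frac{7}{5} = - \frac{28}{5}$)
$\frac{279452 + a{\left(425 \right)}}{-82990 + 110401} = \frac{279452 - \frac{28}{5}}{-82990 + 110401} = \frac{1397232}{5 \cdot 27411} = \frac{1397232}{5} \cdot \frac{1}{27411} = \frac{465744}{45685}$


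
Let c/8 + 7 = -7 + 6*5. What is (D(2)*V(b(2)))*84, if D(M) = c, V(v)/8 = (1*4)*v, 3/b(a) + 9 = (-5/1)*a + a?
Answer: -1032192/17 ≈ -60717.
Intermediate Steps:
b(a) = 3/(-9 - 4*a) (b(a) = 3/(-9 + ((-5/1)*a + a)) = 3/(-9 + ((-5*1)*a + a)) = 3/(-9 + (-5*a + a)) = 3/(-9 - 4*a))
V(v) = 32*v (V(v) = 8*((1*4)*v) = 8*(4*v) = 32*v)
c = 128 (c = -56 + 8*(-7 + 6*5) = -56 + 8*(-7 + 30) = -56 + 8*23 = -56 + 184 = 128)
D(M) = 128
(D(2)*V(b(2)))*84 = (128*(32*(-3/(9 + 4*2))))*84 = (128*(32*(-3/(9 + 8))))*84 = (128*(32*(-3/17)))*84 = (128*(-96/17))*84 = -12288/17*84 = -1032192/17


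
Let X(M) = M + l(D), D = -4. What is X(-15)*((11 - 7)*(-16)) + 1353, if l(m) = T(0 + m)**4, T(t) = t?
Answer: -14071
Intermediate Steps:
l(m) = m**4 (l(m) = (0 + m)**4 = m**4)
X(M) = 256 + M (X(M) = M + (-4)**4 = M + 256 = 256 + M)
X(-15)*((11 - 7)*(-16)) + 1353 = (256 - 15)*((11 - 7)*(-16)) + 1353 = 241*(4*(-16)) + 1353 = 241*(-64) + 1353 = -15424 + 1353 = -14071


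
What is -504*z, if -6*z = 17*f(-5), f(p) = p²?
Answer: 35700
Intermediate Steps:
z = -425/6 (z = -17*(-5)²/6 = -17*25/6 = -⅙*425 = -425/6 ≈ -70.833)
-504*z = -504*(-425/6) = 35700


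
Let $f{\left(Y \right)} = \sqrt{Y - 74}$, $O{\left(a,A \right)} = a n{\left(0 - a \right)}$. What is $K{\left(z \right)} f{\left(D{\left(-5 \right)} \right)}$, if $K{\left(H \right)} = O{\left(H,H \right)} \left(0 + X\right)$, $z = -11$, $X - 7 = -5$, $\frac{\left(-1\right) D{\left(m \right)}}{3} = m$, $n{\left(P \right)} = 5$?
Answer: $- 110 i \sqrt{59} \approx - 844.93 i$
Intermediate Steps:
$O{\left(a,A \right)} = 5 a$ ($O{\left(a,A \right)} = a 5 = 5 a$)
$D{\left(m \right)} = - 3 m$
$f{\left(Y \right)} = \sqrt{-74 + Y}$
$X = 2$ ($X = 7 - 5 = 2$)
$K{\left(H \right)} = 10 H$ ($K{\left(H \right)} = 5 H \left(0 + 2\right) = 5 H 2 = 10 H$)
$K{\left(z \right)} f{\left(D{\left(-5 \right)} \right)} = 10 \left(-11\right) \sqrt{-74 - -15} = - 110 \sqrt{-74 + 15} = - 110 \sqrt{-59} = - 110 i \sqrt{59}$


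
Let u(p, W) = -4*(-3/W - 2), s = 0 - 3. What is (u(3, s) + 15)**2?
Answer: 361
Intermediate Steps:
s = -3
u(p, W) = 8 + 12/W (u(p, W) = -4*(-2 - 3/W) = 8 + 12/W)
(u(3, s) + 15)**2 = ((8 + 12/(-3)) + 15)**2 = ((8 + 12*(-1/3)) + 15)**2 = ((8 - 4) + 15)**2 = (4 + 15)**2 = 19**2 = 361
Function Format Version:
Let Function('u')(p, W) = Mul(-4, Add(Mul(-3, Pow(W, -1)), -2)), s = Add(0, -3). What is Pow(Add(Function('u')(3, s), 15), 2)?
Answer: 361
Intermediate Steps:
s = -3
Function('u')(p, W) = Add(8, Mul(12, Pow(W, -1))) (Function('u')(p, W) = Mul(-4, Add(-2, Mul(-3, Pow(W, -1)))) = Add(8, Mul(12, Pow(W, -1))))
Pow(Add(Function('u')(3, s), 15), 2) = Pow(Add(Add(8, Mul(12, Pow(-3, -1))), 15), 2) = Pow(Add(Add(8, Mul(12, Rational(-1, 3))), 15), 2) = Pow(Add(Add(8, -4), 15), 2) = Pow(Add(4, 15), 2) = Pow(19, 2) = 361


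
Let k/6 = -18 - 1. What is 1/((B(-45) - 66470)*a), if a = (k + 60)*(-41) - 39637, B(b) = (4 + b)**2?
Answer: 1/2424598747 ≈ 4.1244e-10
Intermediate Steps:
k = -114 (k = 6*(-18 - 1) = 6*(-19) = -114)
a = -37423 (a = (-114 + 60)*(-41) - 39637 = -54*(-41) - 39637 = 2214 - 39637 = -37423)
1/((B(-45) - 66470)*a) = 1/((4 - 45)**2 - 66470*(-37423)) = -1/37423/((-41)**2 - 66470) = -1/37423/(1681 - 66470) = -1/37423/(-64789) = -1/64789*(-1/37423) = 1/2424598747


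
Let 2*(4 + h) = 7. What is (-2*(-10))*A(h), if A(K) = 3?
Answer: 60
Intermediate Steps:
h = -1/2 (h = -4 + (1/2)*7 = -4 + 7/2 = -1/2 ≈ -0.50000)
(-2*(-10))*A(h) = -2*(-10)*3 = 20*3 = 60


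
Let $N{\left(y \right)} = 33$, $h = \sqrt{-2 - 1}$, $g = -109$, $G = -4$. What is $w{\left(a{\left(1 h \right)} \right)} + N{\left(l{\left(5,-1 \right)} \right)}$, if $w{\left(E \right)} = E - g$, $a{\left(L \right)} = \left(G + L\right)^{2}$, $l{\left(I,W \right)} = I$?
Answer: $155 - 8 i \sqrt{3} \approx 155.0 - 13.856 i$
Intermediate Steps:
$h = i \sqrt{3}$ ($h = \sqrt{-3} = i \sqrt{3} \approx 1.732 i$)
$a{\left(L \right)} = \left(-4 + L\right)^{2}$
$w{\left(E \right)} = 109 + E$ ($w{\left(E \right)} = E - -109 = E + 109 = 109 + E$)
$w{\left(a{\left(1 h \right)} \right)} + N{\left(l{\left(5,-1 \right)} \right)} = \left(109 + \left(-4 + 1 i \sqrt{3}\right)^{2}\right) + 33 = \left(109 + \left(-4 + i \sqrt{3}\right)^{2}\right) + 33 = 142 + \left(-4 + i \sqrt{3}\right)^{2}$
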